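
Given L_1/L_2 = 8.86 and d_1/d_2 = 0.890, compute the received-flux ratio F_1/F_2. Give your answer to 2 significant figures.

11

F = L/(4πd²), so F_1/F_2 = (L_1/L_2) / (d_1/d_2)²
= 8.86 / (0.890)² = 8.86 / 0.7921 = 11.19.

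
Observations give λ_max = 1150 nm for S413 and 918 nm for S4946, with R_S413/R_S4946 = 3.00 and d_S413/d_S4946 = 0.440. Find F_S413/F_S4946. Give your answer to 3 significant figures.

18.9

Wien's law: T_S413/T_S4946 = λ_S4946/λ_S413 = 918/1150 = 0.7983.
L_S413/L_S4946 = (R_S413/R_S4946)²(T_S413/T_S4946)⁴ = (3.00)²(0.7983)⁴ = 3.654.
F_S413/F_S4946 = (L_S413/L_S4946)/(d_S413/d_S4946)² = 3.654/(0.440)² = 18.88.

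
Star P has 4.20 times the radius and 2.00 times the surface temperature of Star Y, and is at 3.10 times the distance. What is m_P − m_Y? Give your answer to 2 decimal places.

-3.67

L_P/L_Y = (4.20)²(2.00)⁴ = 282.2.
F_P/F_Y = (L_P/L_Y)/(d_P/d_Y)² = 282.2/9.610 = 29.37.
m_P − m_Y = −2.5 log₁₀(29.37) = -3.67.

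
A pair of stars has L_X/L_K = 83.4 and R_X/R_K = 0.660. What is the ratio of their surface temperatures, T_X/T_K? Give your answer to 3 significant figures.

3.72

L ∝ R²T⁴ gives T ∝ (L/R²)^(1/4), so
T_X/T_K = (83.4 / 0.660²)^(1/4) = (191.5)^(1/4) = 3.720.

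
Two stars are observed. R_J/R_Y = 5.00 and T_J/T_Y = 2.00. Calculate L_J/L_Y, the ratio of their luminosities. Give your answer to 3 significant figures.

400

From the Stefan–Boltzmann law, L ∝ R²T⁴, so
L_J/L_Y = (R_J/R_Y)² (T_J/T_Y)⁴ = (5.00)² × (2.00)⁴ = 25.00 × 16.00 = 400.0.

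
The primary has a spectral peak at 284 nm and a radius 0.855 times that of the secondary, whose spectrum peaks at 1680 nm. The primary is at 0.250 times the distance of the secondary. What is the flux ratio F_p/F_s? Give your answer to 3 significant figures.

Wien's law: T_p/T_s = λ_s/λ_p = 1680/284 = 5.915.
L_p/L_s = (R_p/R_s)²(T_p/T_s)⁴ = (0.855)²(5.915)⁴ = 895.2.
F_p/F_s = (L_p/L_s)/(d_p/d_s)² = 895.2/(0.250)² = 1.432×10^4.

1.43×10^4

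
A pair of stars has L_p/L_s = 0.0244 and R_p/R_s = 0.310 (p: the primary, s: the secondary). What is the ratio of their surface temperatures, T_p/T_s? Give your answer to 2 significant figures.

0.71

L ∝ R²T⁴ gives T ∝ (L/R²)^(1/4), so
T_p/T_s = (0.0244 / 0.310²)^(1/4) = (0.2539)^(1/4) = 0.7099.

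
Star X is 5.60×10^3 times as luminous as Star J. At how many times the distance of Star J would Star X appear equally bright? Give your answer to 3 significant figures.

74.8

Equal flux requires L_X/d_X² = L_J/d_J², so d_X/d_J = √(L_X/L_J)
= √(5.60×10^3) = 74.83.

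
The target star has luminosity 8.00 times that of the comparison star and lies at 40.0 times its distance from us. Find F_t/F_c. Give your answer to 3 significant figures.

F = L/(4πd²), so F_t/F_c = (L_t/L_c) / (d_t/d_c)²
= 8.00 / (40.0)² = 8.00 / 1600 = 0.005000.

0.00500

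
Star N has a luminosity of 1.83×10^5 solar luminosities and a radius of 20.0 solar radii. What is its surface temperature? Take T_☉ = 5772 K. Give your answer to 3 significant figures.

2.67×10^4 K

T/T_☉ = (L/L_☉)^(1/4) / (R/R_☉)^(1/2)
T = 5772 × (1.83×10^5)^(1/4) / √(20.0) = 5772 × 20.68 / 4.472 = 2.669×10^4 K.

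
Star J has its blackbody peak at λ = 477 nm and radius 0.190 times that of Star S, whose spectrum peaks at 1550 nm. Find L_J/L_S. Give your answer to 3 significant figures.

Wien's law gives T ∝ 1/λ_max, so T_J/T_S = λ_S/λ_J = 1550/477 = 3.249.
Then L ∝ R²T⁴ gives L_J/L_S = (0.190)² × (3.249)⁴ = 0.03610 × 111.5 = 4.025.

4.02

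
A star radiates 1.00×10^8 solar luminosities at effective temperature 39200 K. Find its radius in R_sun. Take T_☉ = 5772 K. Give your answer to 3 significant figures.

R/R_☉ = √(L/L_☉) / (T/T_☉)² = √(1.00×10^8) / (6.791)²
       = 1.000×10^4 / 46.12 = 216.8.

217 R_sun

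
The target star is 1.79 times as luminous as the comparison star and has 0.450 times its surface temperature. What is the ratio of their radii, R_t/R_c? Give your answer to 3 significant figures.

6.61

L ∝ R²T⁴ gives R ∝ √L / T², so
R_t/R_c = √(1.79) / (0.450)² = 1.338 / 0.2025 = 6.607.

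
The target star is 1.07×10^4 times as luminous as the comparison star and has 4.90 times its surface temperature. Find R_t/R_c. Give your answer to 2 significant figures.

4.3

L ∝ R²T⁴ gives R ∝ √L / T², so
R_t/R_c = √(1.07×10^4) / (4.90)² = 103.4 / 24.01 = 4.308.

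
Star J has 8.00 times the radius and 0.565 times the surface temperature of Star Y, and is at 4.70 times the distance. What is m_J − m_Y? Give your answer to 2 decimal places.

1.32

L_J/L_Y = (8.00)²(0.565)⁴ = 6.522.
F_J/F_Y = (L_J/L_Y)/(d_J/d_Y)² = 6.522/22.09 = 0.2952.
m_J − m_Y = −2.5 log₁₀(0.2952) = 1.32.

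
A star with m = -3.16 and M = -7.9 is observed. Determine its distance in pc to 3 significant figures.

88.7 pc

m − M = 5 log₁₀(d/10 pc)
-3.16 − (-7.9) = 4.74 = 5 log₁₀(d/10)
d = 10 × 10^(4.74/5) = 10 × 10^0.948 = 88.72 pc.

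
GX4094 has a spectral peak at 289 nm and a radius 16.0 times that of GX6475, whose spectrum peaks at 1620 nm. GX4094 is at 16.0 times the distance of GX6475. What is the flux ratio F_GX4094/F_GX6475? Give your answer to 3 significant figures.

987

Wien's law: T_GX4094/T_GX6475 = λ_GX6475/λ_GX4094 = 1620/289 = 5.606.
L_GX4094/L_GX6475 = (R_GX4094/R_GX6475)²(T_GX4094/T_GX6475)⁴ = (16.0)²(5.606)⁴ = 2.528×10^5.
F_GX4094/F_GX6475 = (L_GX4094/L_GX6475)/(d_GX4094/d_GX6475)² = 2.528×10^5/(16.0)² = 987.3.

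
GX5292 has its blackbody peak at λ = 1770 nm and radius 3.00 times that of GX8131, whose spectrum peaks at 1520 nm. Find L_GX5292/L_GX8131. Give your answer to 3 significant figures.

4.89

Wien's law gives T ∝ 1/λ_max, so T_GX5292/T_GX8131 = λ_GX8131/λ_GX5292 = 1520/1770 = 0.8588.
Then L ∝ R²T⁴ gives L_GX5292/L_GX8131 = (3.00)² × (0.8588)⁴ = 9.000 × 0.5439 = 4.895.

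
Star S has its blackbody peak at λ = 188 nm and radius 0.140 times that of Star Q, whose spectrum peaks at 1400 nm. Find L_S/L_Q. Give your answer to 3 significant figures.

60.3

Wien's law gives T ∝ 1/λ_max, so T_S/T_Q = λ_Q/λ_S = 1400/188 = 7.447.
Then L ∝ R²T⁴ gives L_S/L_Q = (0.140)² × (7.447)⁴ = 0.01960 × 3075 = 60.27.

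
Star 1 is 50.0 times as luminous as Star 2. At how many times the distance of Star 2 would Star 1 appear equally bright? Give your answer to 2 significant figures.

7.1

Equal flux requires L_1/d_1² = L_2/d_2², so d_1/d_2 = √(L_1/L_2)
= √(50.0) = 7.071.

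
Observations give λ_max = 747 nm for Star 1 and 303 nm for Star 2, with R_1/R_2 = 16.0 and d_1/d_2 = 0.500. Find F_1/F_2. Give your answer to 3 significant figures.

27.7

Wien's law: T_1/T_2 = λ_2/λ_1 = 303/747 = 0.4056.
L_1/L_2 = (R_1/R_2)²(T_1/T_2)⁴ = (16.0)²(0.4056)⁴ = 6.930.
F_1/F_2 = (L_1/L_2)/(d_1/d_2)² = 6.930/(0.500)² = 27.72.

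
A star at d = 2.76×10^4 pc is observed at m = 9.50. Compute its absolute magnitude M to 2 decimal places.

-7.70

M = m − 5 log₁₀(d/10 pc) = 9.50 − 5 log₁₀(2.76×10^4/10)
  = 9.50 − 5 × 3.441 = 9.50 − 17.20 = -7.70.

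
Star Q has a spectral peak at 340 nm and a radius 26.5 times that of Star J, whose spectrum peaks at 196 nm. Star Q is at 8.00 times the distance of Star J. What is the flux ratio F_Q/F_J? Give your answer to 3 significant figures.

Wien's law: T_Q/T_J = λ_J/λ_Q = 196/340 = 0.5765.
L_Q/L_J = (R_Q/R_J)²(T_Q/T_J)⁴ = (26.5)²(0.5765)⁴ = 77.55.
F_Q/F_J = (L_Q/L_J)/(d_Q/d_J)² = 77.55/(8.00)² = 1.212.

1.21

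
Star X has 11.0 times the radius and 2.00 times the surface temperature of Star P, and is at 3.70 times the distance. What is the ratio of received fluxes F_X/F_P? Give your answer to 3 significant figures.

141

L_X/L_P = (R_X/R_P)²(T_X/T_P)⁴ = (11.0)² × (2.00)⁴ = 1936.
F_X/F_P = (L_X/L_P)/(d_X/d_P)² = 1936 / (3.70)² = 141.4.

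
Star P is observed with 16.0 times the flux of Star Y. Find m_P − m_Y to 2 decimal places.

m_P − m_Y = −2.5 log₁₀(F_P/F_Y) = −2.5 log₁₀(16.0) = −2.5 × (1.204) = -3.010.

-3.01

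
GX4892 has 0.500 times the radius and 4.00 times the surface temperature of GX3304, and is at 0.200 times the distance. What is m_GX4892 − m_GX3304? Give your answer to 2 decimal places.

-8.01

L_GX4892/L_GX3304 = (0.500)²(4.00)⁴ = 64.00.
F_GX4892/F_GX3304 = (L_GX4892/L_GX3304)/(d_GX4892/d_GX3304)² = 64.00/0.04000 = 1600.
m_GX4892 − m_GX3304 = −2.5 log₁₀(1600) = -8.01.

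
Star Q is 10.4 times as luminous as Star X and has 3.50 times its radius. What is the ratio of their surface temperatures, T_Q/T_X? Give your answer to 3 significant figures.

0.960

L ∝ R²T⁴ gives T ∝ (L/R²)^(1/4), so
T_Q/T_X = (10.4 / 3.50²)^(1/4) = (0.8490)^(1/4) = 0.9599.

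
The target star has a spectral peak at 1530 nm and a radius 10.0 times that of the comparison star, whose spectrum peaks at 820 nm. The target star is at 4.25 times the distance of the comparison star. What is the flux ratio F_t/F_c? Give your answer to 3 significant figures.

0.457

Wien's law: T_t/T_c = λ_c/λ_t = 820/1530 = 0.5359.
L_t/L_c = (R_t/R_c)²(T_t/T_c)⁴ = (10.0)²(0.5359)⁴ = 8.251.
F_t/F_c = (L_t/L_c)/(d_t/d_c)² = 8.251/(4.25)² = 0.4568.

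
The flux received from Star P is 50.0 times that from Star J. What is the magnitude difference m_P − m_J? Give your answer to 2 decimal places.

m_P − m_J = −2.5 log₁₀(F_P/F_J) = −2.5 log₁₀(50.0) = −2.5 × (1.699) = -4.247.

-4.25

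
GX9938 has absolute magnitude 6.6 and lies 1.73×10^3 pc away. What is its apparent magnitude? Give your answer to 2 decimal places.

17.79

m = M + 5 log₁₀(d/10 pc) = 6.6 + 5 log₁₀(1.73×10^3/10)
  = 6.6 + 5 × 2.238 = 6.6 + 11.19 = 17.79.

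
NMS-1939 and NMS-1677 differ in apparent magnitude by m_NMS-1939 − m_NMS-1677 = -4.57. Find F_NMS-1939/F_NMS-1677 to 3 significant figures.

67.3

F_NMS-1939/F_NMS-1677 = 10^(−(m_NMS-1939 − m_NMS-1677)/2.5) = 10^(4.57/2.5) = 10^1.828 = 67.30.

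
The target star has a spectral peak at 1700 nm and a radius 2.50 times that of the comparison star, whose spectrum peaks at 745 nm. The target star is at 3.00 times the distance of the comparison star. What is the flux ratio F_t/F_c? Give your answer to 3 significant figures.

Wien's law: T_t/T_c = λ_c/λ_t = 745/1700 = 0.4382.
L_t/L_c = (R_t/R_c)²(T_t/T_c)⁴ = (2.50)²(0.4382)⁴ = 0.2305.
F_t/F_c = (L_t/L_c)/(d_t/d_c)² = 0.2305/(3.00)² = 0.02561.

0.0256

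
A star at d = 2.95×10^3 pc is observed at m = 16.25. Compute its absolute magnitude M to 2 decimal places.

M = m − 5 log₁₀(d/10 pc) = 16.25 − 5 log₁₀(2.95×10^3/10)
  = 16.25 − 5 × 2.470 = 16.25 − 12.35 = 3.90.

3.90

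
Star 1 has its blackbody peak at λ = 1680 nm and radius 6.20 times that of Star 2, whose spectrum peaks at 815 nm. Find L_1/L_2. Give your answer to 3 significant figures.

2.13

Wien's law gives T ∝ 1/λ_max, so T_1/T_2 = λ_2/λ_1 = 815/1680 = 0.4851.
Then L ∝ R²T⁴ gives L_1/L_2 = (6.20)² × (0.4851)⁴ = 38.44 × 0.05539 = 2.129.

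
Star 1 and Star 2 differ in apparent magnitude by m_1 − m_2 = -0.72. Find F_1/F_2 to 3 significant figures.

1.94

F_1/F_2 = 10^(−(m_1 − m_2)/2.5) = 10^(0.72/2.5) = 10^0.288 = 1.941.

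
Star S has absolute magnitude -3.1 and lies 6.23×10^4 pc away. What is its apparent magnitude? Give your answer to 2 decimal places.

15.87

m = M + 5 log₁₀(d/10 pc) = -3.1 + 5 log₁₀(6.23×10^4/10)
  = -3.1 + 5 × 3.794 = -3.1 + 18.97 = 15.87.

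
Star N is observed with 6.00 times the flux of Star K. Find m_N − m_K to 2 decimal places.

m_N − m_K = −2.5 log₁₀(F_N/F_K) = −2.5 log₁₀(6.00) = −2.5 × (0.778) = -1.945.

-1.95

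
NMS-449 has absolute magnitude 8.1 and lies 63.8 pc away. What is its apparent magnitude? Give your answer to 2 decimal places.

12.12

m = M + 5 log₁₀(d/10 pc) = 8.1 + 5 log₁₀(63.8/10)
  = 8.1 + 5 × 0.805 = 8.1 + 4.02 = 12.12.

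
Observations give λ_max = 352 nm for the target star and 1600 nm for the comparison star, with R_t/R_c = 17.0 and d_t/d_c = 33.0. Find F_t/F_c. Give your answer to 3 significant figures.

Wien's law: T_t/T_c = λ_c/λ_t = 1600/352 = 4.545.
L_t/L_c = (R_t/R_c)²(T_t/T_c)⁴ = (17.0)²(4.545)⁴ = 1.234×10^5.
F_t/F_c = (L_t/L_c)/(d_t/d_c)² = 1.234×10^5/(33.0)² = 113.3.

113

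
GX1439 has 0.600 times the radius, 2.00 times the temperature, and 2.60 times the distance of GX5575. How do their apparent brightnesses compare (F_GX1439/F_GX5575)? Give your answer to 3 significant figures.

0.852

L_GX1439/L_GX5575 = (R_GX1439/R_GX5575)²(T_GX1439/T_GX5575)⁴ = (0.600)² × (2.00)⁴ = 5.760.
F_GX1439/F_GX5575 = (L_GX1439/L_GX5575)/(d_GX1439/d_GX5575)² = 5.760 / (2.60)² = 0.8521.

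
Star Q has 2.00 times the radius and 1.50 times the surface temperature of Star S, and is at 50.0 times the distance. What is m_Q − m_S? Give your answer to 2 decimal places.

5.23

L_Q/L_S = (2.00)²(1.50)⁴ = 20.25.
F_Q/F_S = (L_Q/L_S)/(d_Q/d_S)² = 20.25/2500 = 0.008100.
m_Q − m_S = −2.5 log₁₀(0.008100) = 5.23.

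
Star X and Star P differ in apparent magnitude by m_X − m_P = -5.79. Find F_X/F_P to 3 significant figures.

F_X/F_P = 10^(−(m_X − m_P)/2.5) = 10^(5.79/2.5) = 10^2.316 = 207.0.

207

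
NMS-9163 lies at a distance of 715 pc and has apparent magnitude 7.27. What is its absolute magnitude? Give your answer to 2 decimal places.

-2.00

M = m − 5 log₁₀(d/10 pc) = 7.27 − 5 log₁₀(715/10)
  = 7.27 − 5 × 1.854 = 7.27 − 9.27 = -2.00.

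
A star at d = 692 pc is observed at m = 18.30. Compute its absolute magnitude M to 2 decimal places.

M = m − 5 log₁₀(d/10 pc) = 18.30 − 5 log₁₀(692/10)
  = 18.30 − 5 × 1.840 = 18.30 − 9.20 = 9.10.

9.10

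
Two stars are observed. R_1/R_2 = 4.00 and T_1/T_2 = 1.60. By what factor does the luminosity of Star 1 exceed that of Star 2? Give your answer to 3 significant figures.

105

From the Stefan–Boltzmann law, L ∝ R²T⁴, so
L_1/L_2 = (R_1/R_2)² (T_1/T_2)⁴ = (4.00)² × (1.60)⁴ = 16.00 × 6.554 = 104.9.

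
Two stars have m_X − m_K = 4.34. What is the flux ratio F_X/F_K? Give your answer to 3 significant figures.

0.0184

F_X/F_K = 10^(−(m_X − m_K)/2.5) = 10^(-4.34/2.5) = 10^-1.736 = 0.01837.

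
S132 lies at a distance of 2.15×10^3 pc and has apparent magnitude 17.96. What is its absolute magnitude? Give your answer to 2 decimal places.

6.30

M = m − 5 log₁₀(d/10 pc) = 17.96 − 5 log₁₀(2.15×10^3/10)
  = 17.96 − 5 × 2.332 = 17.96 − 11.66 = 6.30.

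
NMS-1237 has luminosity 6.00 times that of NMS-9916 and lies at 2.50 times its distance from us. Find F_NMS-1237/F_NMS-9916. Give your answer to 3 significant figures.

0.960

F = L/(4πd²), so F_NMS-1237/F_NMS-9916 = (L_NMS-1237/L_NMS-9916) / (d_NMS-1237/d_NMS-9916)²
= 6.00 / (2.50)² = 6.00 / 6.250 = 0.9600.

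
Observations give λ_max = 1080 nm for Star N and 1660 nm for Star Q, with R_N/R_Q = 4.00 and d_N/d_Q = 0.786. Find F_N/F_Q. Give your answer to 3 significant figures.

Wien's law: T_N/T_Q = λ_Q/λ_N = 1660/1080 = 1.537.
L_N/L_Q = (R_N/R_Q)²(T_N/T_Q)⁴ = (4.00)²(1.537)⁴ = 89.30.
F_N/F_Q = (L_N/L_Q)/(d_N/d_Q)² = 89.30/(0.786)² = 144.5.

145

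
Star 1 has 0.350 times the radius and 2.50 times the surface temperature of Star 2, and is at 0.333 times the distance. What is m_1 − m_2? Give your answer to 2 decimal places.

L_1/L_2 = (0.350)²(2.50)⁴ = 4.785.
F_1/F_2 = (L_1/L_2)/(d_1/d_2)² = 4.785/0.1109 = 43.15.
m_1 − m_2 = −2.5 log₁₀(43.15) = -4.09.

-4.09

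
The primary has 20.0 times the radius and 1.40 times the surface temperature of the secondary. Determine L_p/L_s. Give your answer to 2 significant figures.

From the Stefan–Boltzmann law, L ∝ R²T⁴, so
L_p/L_s = (R_p/R_s)² (T_p/T_s)⁴ = (20.0)² × (1.40)⁴ = 400.0 × 3.842 = 1537.

1.5×10^3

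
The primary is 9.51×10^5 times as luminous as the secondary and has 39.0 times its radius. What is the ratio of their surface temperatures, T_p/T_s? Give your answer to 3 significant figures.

5.00

L ∝ R²T⁴ gives T ∝ (L/R²)^(1/4), so
T_p/T_s = (9.51×10^5 / 39.0²)^(1/4) = (625.2)^(1/4) = 5.000.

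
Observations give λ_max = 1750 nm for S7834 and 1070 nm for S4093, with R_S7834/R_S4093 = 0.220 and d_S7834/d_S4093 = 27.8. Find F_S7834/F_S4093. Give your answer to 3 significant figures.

8.75×10^-6

Wien's law: T_S7834/T_S4093 = λ_S4093/λ_S7834 = 1070/1750 = 0.6114.
L_S7834/L_S4093 = (R_S7834/R_S4093)²(T_S7834/T_S4093)⁴ = (0.220)²(0.6114)⁴ = 0.006764.
F_S7834/F_S4093 = (L_S7834/L_S4093)/(d_S7834/d_S4093)² = 0.006764/(27.8)² = 8.753×10^-6.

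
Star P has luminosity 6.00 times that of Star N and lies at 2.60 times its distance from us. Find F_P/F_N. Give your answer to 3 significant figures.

0.888

F = L/(4πd²), so F_P/F_N = (L_P/L_N) / (d_P/d_N)²
= 6.00 / (2.60)² = 6.00 / 6.760 = 0.8876.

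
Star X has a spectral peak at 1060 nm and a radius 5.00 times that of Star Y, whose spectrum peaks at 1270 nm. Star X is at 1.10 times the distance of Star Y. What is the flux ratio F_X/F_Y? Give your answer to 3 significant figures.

Wien's law: T_X/T_Y = λ_Y/λ_X = 1270/1060 = 1.198.
L_X/L_Y = (R_X/R_Y)²(T_X/T_Y)⁴ = (5.00)²(1.198)⁴ = 51.51.
F_X/F_Y = (L_X/L_Y)/(d_X/d_Y)² = 51.51/(1.10)² = 42.57.

42.6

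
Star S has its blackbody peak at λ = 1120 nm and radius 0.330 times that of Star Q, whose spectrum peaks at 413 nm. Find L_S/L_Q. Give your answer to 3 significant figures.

Wien's law gives T ∝ 1/λ_max, so T_S/T_Q = λ_Q/λ_S = 413/1120 = 0.3688.
Then L ∝ R²T⁴ gives L_S/L_Q = (0.330)² × (0.3688)⁴ = 0.1089 × 0.01849 = 0.002014.

0.00201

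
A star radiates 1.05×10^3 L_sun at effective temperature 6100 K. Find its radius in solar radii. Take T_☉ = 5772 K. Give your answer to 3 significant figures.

R/R_☉ = √(L/L_☉) / (T/T_☉)² = √(1.05×10^3) / (1.057)²
       = 32.40 / 1.117 = 29.01.

29.0 solar radii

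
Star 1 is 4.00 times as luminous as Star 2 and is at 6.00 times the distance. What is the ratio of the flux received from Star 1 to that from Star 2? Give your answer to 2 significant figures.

0.11

F = L/(4πd²), so F_1/F_2 = (L_1/L_2) / (d_1/d_2)²
= 4.00 / (6.00)² = 4.00 / 36.00 = 0.1111.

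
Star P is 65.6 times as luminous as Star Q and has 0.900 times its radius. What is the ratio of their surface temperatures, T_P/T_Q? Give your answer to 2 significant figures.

3.0

L ∝ R²T⁴ gives T ∝ (L/R²)^(1/4), so
T_P/T_Q = (65.6 / 0.900²)^(1/4) = (80.99)^(1/4) = 3.000.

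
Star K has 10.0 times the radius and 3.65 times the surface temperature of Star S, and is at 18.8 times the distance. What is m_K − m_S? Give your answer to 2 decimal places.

-4.25

L_K/L_S = (10.0)²(3.65)⁴ = 1.775×10^4.
F_K/F_S = (L_K/L_S)/(d_K/d_S)² = 1.775×10^4/353.4 = 50.22.
m_K − m_S = −2.5 log₁₀(50.22) = -4.25.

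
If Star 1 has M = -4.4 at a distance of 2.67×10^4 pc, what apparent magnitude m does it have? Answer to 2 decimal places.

12.73

m = M + 5 log₁₀(d/10 pc) = -4.4 + 5 log₁₀(2.67×10^4/10)
  = -4.4 + 5 × 3.427 = -4.4 + 17.13 = 12.73.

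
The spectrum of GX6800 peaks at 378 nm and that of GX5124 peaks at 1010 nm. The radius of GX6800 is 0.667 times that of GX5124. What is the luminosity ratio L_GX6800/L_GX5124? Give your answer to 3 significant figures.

Wien's law gives T ∝ 1/λ_max, so T_GX6800/T_GX5124 = λ_GX5124/λ_GX6800 = 1010/378 = 2.672.
Then L ∝ R²T⁴ gives L_GX6800/L_GX5124 = (0.667)² × (2.672)⁴ = 0.4449 × 50.97 = 22.68.

22.7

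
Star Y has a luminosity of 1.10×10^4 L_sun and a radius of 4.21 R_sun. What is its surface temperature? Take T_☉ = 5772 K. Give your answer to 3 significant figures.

T/T_☉ = (L/L_☉)^(1/4) / (R/R_☉)^(1/2)
T = 5772 × (1.10×10^4)^(1/4) / √(4.21) = 5772 × 10.24 / 2.052 = 2.881×10^4 K.

2.88×10^4 K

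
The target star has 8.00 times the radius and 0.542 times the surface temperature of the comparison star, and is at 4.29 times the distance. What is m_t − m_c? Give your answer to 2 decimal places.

1.31

L_t/L_c = (8.00)²(0.542)⁴ = 5.523.
F_t/F_c = (L_t/L_c)/(d_t/d_c)² = 5.523/18.40 = 0.3001.
m_t − m_c = −2.5 log₁₀(0.3001) = 1.31.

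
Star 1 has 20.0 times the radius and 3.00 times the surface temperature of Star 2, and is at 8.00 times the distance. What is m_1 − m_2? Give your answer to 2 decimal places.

L_1/L_2 = (20.0)²(3.00)⁴ = 3.240×10^4.
F_1/F_2 = (L_1/L_2)/(d_1/d_2)² = 3.240×10^4/64.00 = 506.2.
m_1 − m_2 = −2.5 log₁₀(506.2) = -6.76.

-6.76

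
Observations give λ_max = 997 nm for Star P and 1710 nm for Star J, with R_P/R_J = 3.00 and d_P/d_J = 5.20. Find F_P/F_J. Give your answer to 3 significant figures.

2.88

Wien's law: T_P/T_J = λ_J/λ_P = 1710/997 = 1.715.
L_P/L_J = (R_P/R_J)²(T_P/T_J)⁴ = (3.00)²(1.715)⁴ = 77.88.
F_P/F_J = (L_P/L_J)/(d_P/d_J)² = 77.88/(5.20)² = 2.880.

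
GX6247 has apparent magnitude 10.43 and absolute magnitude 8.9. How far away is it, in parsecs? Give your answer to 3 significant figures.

20.2 pc

m − M = 5 log₁₀(d/10 pc)
10.43 − (8.9) = 1.53 = 5 log₁₀(d/10)
d = 10 × 10^(1.53/5) = 10 × 10^0.306 = 20.23 pc.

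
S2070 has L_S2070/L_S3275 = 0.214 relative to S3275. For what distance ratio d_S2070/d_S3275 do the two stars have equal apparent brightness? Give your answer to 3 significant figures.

Equal flux requires L_S2070/d_S2070² = L_S3275/d_S3275², so d_S2070/d_S3275 = √(L_S2070/L_S3275)
= √(0.214) = 0.4626.

0.463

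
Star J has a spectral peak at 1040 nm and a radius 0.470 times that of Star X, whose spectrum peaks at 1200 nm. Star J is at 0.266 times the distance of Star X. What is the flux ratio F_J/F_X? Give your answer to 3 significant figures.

5.53

Wien's law: T_J/T_X = λ_X/λ_J = 1200/1040 = 1.154.
L_J/L_X = (R_J/R_X)²(T_J/T_X)⁴ = (0.470)²(1.154)⁴ = 0.3916.
F_J/F_X = (L_J/L_X)/(d_J/d_X)² = 0.3916/(0.266)² = 5.534.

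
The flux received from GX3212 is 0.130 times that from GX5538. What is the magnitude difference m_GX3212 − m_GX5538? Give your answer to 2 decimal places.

m_GX3212 − m_GX5538 = −2.5 log₁₀(F_GX3212/F_GX5538) = −2.5 log₁₀(0.130) = −2.5 × (-0.886) = 2.215.

2.22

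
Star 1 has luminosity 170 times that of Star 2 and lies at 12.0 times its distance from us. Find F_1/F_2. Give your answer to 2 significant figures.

1.2

F = L/(4πd²), so F_1/F_2 = (L_1/L_2) / (d_1/d_2)²
= 170 / (12.0)² = 170 / 144.0 = 1.181.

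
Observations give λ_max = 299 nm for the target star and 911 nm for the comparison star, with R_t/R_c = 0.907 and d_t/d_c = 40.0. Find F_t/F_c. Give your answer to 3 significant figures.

Wien's law: T_t/T_c = λ_c/λ_t = 911/299 = 3.047.
L_t/L_c = (R_t/R_c)²(T_t/T_c)⁴ = (0.907)²(3.047)⁴ = 70.89.
F_t/F_c = (L_t/L_c)/(d_t/d_c)² = 70.89/(40.0)² = 0.04431.

0.0443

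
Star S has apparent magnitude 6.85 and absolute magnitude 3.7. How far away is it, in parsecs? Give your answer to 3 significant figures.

m − M = 5 log₁₀(d/10 pc)
6.85 − (3.7) = 3.15 = 5 log₁₀(d/10)
d = 10 × 10^(3.15/5) = 10 × 10^0.630 = 42.66 pc.

42.7 pc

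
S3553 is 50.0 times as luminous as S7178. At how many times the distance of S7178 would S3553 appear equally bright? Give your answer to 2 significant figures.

7.1

Equal flux requires L_S3553/d_S3553² = L_S7178/d_S7178², so d_S3553/d_S7178 = √(L_S3553/L_S7178)
= √(50.0) = 7.071.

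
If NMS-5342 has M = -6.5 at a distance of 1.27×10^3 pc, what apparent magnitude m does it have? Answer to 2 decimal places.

m = M + 5 log₁₀(d/10 pc) = -6.5 + 5 log₁₀(1.27×10^3/10)
  = -6.5 + 5 × 2.104 = -6.5 + 10.52 = 4.02.

4.02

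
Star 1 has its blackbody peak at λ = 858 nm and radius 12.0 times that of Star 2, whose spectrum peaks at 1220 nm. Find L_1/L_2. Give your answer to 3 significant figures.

Wien's law gives T ∝ 1/λ_max, so T_1/T_2 = λ_2/λ_1 = 1220/858 = 1.422.
Then L ∝ R²T⁴ gives L_1/L_2 = (12.0)² × (1.422)⁴ = 144.0 × 4.088 = 588.6.

589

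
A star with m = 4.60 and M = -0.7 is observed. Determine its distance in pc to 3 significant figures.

115 pc

m − M = 5 log₁₀(d/10 pc)
4.60 − (-0.7) = 5.30 = 5 log₁₀(d/10)
d = 10 × 10^(5.30/5) = 10 × 10^1.060 = 114.8 pc.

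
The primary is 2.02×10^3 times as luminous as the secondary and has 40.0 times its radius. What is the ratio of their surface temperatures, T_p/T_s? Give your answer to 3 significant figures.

L ∝ R²T⁴ gives T ∝ (L/R²)^(1/4), so
T_p/T_s = (2.02×10^3 / 40.0²)^(1/4) = (1.262)^(1/4) = 1.060.

1.06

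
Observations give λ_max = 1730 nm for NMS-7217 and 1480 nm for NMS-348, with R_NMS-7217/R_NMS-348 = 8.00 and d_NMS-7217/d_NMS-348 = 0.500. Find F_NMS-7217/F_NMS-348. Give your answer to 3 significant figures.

Wien's law: T_NMS-7217/T_NMS-348 = λ_NMS-348/λ_NMS-7217 = 1480/1730 = 0.8555.
L_NMS-7217/L_NMS-348 = (R_NMS-7217/R_NMS-348)²(T_NMS-7217/T_NMS-348)⁴ = (8.00)²(0.8555)⁴ = 34.28.
F_NMS-7217/F_NMS-348 = (L_NMS-7217/L_NMS-348)/(d_NMS-7217/d_NMS-348)² = 34.28/(0.500)² = 137.1.

137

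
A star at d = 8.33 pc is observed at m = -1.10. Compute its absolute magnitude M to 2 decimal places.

-0.70

M = m − 5 log₁₀(d/10 pc) = -1.10 − 5 log₁₀(8.33/10)
  = -1.10 − 5 × -0.079 = -1.10 − -0.40 = -0.70.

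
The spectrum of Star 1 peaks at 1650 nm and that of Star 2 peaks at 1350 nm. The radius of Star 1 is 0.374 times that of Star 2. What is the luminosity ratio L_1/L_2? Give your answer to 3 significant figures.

0.0627

Wien's law gives T ∝ 1/λ_max, so T_1/T_2 = λ_2/λ_1 = 1350/1650 = 0.8182.
Then L ∝ R²T⁴ gives L_1/L_2 = (0.374)² × (0.8182)⁴ = 0.1399 × 0.4481 = 0.06268.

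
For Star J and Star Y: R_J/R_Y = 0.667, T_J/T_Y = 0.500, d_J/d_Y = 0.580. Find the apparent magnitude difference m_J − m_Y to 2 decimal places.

2.71

L_J/L_Y = (0.667)²(0.500)⁴ = 0.02781.
F_J/F_Y = (L_J/L_Y)/(d_J/d_Y)² = 0.02781/0.3364 = 0.08266.
m_J − m_Y = −2.5 log₁₀(0.08266) = 2.71.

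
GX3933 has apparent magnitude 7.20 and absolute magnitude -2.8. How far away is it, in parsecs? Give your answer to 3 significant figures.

m − M = 5 log₁₀(d/10 pc)
7.20 − (-2.8) = 10.00 = 5 log₁₀(d/10)
d = 10 × 10^(10.00/5) = 10 × 10^2.000 = 1000 pc.

1.00×10^3 pc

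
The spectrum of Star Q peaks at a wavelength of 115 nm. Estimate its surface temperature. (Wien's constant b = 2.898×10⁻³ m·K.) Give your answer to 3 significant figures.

2.52×10^4 K

T = b/λ_max = 2.898×10⁻³ / (115×10⁻⁹) = 2.520×10^4 K.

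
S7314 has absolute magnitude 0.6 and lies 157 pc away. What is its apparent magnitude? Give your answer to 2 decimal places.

6.58

m = M + 5 log₁₀(d/10 pc) = 0.6 + 5 log₁₀(157/10)
  = 0.6 + 5 × 1.196 = 0.6 + 5.98 = 6.58.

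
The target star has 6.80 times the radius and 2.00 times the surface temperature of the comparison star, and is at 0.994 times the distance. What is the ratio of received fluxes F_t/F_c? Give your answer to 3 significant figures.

749

L_t/L_c = (R_t/R_c)²(T_t/T_c)⁴ = (6.80)² × (2.00)⁴ = 739.8.
F_t/F_c = (L_t/L_c)/(d_t/d_c)² = 739.8 / (0.994)² = 748.8.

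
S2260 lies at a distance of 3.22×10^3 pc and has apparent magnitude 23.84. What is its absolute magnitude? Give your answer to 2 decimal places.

M = m − 5 log₁₀(d/10 pc) = 23.84 − 5 log₁₀(3.22×10^3/10)
  = 23.84 − 5 × 2.508 = 23.84 − 12.54 = 11.30.

11.30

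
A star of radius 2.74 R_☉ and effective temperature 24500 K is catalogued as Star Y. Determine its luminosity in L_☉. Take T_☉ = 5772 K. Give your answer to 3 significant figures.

L/L_☉ = (R/R_☉)² (T/T_☉)⁴ = (2.74)² × (24500/5772)⁴
       = 7.508 × (4.245)⁴ = 7.508 × 324.6 = 2437.

2.44×10^3 L_☉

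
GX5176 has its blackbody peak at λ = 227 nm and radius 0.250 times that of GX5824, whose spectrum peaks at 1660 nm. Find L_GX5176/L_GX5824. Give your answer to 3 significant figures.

179

Wien's law gives T ∝ 1/λ_max, so T_GX5176/T_GX5824 = λ_GX5824/λ_GX5176 = 1660/227 = 7.313.
Then L ∝ R²T⁴ gives L_GX5176/L_GX5824 = (0.250)² × (7.313)⁴ = 0.06250 × 2860 = 178.7.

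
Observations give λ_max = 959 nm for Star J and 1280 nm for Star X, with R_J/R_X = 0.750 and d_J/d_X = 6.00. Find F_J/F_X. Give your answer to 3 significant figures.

Wien's law: T_J/T_X = λ_X/λ_J = 1280/959 = 1.335.
L_J/L_X = (R_J/R_X)²(T_J/T_X)⁴ = (0.750)²(1.335)⁴ = 1.785.
F_J/F_X = (L_J/L_X)/(d_J/d_X)² = 1.785/(6.00)² = 0.04959.

0.0496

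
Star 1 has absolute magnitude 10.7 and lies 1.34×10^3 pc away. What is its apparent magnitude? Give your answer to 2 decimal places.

21.34

m = M + 5 log₁₀(d/10 pc) = 10.7 + 5 log₁₀(1.34×10^3/10)
  = 10.7 + 5 × 2.127 = 10.7 + 10.64 = 21.34.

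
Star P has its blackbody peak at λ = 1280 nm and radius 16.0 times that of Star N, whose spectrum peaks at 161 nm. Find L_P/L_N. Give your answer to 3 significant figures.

Wien's law gives T ∝ 1/λ_max, so T_P/T_N = λ_N/λ_P = 161/1280 = 0.1258.
Then L ∝ R²T⁴ gives L_P/L_N = (16.0)² × (0.1258)⁴ = 256.0 × 2.503×10^-4 = 0.06408.

0.0641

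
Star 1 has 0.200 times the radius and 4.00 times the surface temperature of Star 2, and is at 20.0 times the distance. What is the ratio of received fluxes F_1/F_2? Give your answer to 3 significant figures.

L_1/L_2 = (R_1/R_2)²(T_1/T_2)⁴ = (0.200)² × (4.00)⁴ = 10.24.
F_1/F_2 = (L_1/L_2)/(d_1/d_2)² = 10.24 / (20.0)² = 0.02560.

0.0256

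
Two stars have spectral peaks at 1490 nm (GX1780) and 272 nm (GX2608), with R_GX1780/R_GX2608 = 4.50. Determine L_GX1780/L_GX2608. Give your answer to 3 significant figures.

0.0225

Wien's law gives T ∝ 1/λ_max, so T_GX1780/T_GX2608 = λ_GX2608/λ_GX1780 = 272/1490 = 0.1826.
Then L ∝ R²T⁴ gives L_GX1780/L_GX2608 = (4.50)² × (0.1826)⁴ = 20.25 × 0.001111 = 0.02249.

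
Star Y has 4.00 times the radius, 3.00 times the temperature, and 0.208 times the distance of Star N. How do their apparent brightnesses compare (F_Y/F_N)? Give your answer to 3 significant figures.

3.00×10^4

L_Y/L_N = (R_Y/R_N)²(T_Y/T_N)⁴ = (4.00)² × (3.00)⁴ = 1296.
F_Y/F_N = (L_Y/L_N)/(d_Y/d_N)² = 1296 / (0.208)² = 2.996×10^4.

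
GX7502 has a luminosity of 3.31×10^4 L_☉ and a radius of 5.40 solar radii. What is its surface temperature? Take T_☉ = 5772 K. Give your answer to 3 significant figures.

3.35×10^4 K

T/T_☉ = (L/L_☉)^(1/4) / (R/R_☉)^(1/2)
T = 5772 × (3.31×10^4)^(1/4) / √(5.40) = 5772 × 13.49 / 2.324 = 3.350×10^4 K.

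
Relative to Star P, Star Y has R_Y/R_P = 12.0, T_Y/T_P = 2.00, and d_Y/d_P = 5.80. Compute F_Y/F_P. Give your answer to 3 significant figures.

68.5

L_Y/L_P = (R_Y/R_P)²(T_Y/T_P)⁴ = (12.0)² × (2.00)⁴ = 2304.
F_Y/F_P = (L_Y/L_P)/(d_Y/d_P)² = 2304 / (5.80)² = 68.49.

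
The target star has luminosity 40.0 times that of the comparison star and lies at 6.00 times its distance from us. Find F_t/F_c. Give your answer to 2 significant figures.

F = L/(4πd²), so F_t/F_c = (L_t/L_c) / (d_t/d_c)²
= 40.0 / (6.00)² = 40.0 / 36.00 = 1.111.

1.1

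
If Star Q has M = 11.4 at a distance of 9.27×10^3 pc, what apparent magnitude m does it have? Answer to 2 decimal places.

26.24

m = M + 5 log₁₀(d/10 pc) = 11.4 + 5 log₁₀(9.27×10^3/10)
  = 11.4 + 5 × 2.967 = 11.4 + 14.84 = 26.24.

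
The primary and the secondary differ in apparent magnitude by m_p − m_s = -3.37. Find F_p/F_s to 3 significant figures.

22.3

F_p/F_s = 10^(−(m_p − m_s)/2.5) = 10^(3.37/2.5) = 10^1.348 = 22.28.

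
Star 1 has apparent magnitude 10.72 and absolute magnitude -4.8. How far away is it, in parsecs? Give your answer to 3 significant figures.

1.27×10^4 pc

m − M = 5 log₁₀(d/10 pc)
10.72 − (-4.8) = 15.52 = 5 log₁₀(d/10)
d = 10 × 10^(15.52/5) = 10 × 10^3.104 = 1.271×10^4 pc.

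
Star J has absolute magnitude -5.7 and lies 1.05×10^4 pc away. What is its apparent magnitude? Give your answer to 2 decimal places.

9.41

m = M + 5 log₁₀(d/10 pc) = -5.7 + 5 log₁₀(1.05×10^4/10)
  = -5.7 + 5 × 3.021 = -5.7 + 15.11 = 9.41.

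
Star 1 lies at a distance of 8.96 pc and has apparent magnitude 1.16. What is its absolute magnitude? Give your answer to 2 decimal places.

M = m − 5 log₁₀(d/10 pc) = 1.16 − 5 log₁₀(8.96/10)
  = 1.16 − 5 × -0.048 = 1.16 − -0.24 = 1.40.

1.40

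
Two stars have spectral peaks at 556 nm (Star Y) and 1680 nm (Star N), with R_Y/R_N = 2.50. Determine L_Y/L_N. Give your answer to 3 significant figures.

521

Wien's law gives T ∝ 1/λ_max, so T_Y/T_N = λ_N/λ_Y = 1680/556 = 3.022.
Then L ∝ R²T⁴ gives L_Y/L_N = (2.50)² × (3.022)⁴ = 6.250 × 83.36 = 521.0.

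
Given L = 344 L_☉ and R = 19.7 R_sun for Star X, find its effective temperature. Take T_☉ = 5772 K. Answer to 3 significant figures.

T/T_☉ = (L/L_☉)^(1/4) / (R/R_☉)^(1/2)
T = 5772 × (344)^(1/4) / √(19.7) = 5772 × 4.307 / 4.438 = 5601 K.

5.60×10^3 K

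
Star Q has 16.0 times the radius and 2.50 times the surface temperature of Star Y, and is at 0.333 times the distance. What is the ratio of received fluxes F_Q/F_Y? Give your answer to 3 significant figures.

9.02×10^4

L_Q/L_Y = (R_Q/R_Y)²(T_Q/T_Y)⁴ = (16.0)² × (2.50)⁴ = 1.000×10^4.
F_Q/F_Y = (L_Q/L_Y)/(d_Q/d_Y)² = 1.000×10^4 / (0.333)² = 9.018×10^4.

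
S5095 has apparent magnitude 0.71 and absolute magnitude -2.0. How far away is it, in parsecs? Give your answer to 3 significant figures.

m − M = 5 log₁₀(d/10 pc)
0.71 − (-2.0) = 2.71 = 5 log₁₀(d/10)
d = 10 × 10^(2.71/5) = 10 × 10^0.542 = 34.83 pc.

34.8 pc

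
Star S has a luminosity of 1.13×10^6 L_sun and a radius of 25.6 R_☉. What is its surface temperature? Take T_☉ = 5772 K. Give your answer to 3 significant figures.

T/T_☉ = (L/L_☉)^(1/4) / (R/R_☉)^(1/2)
T = 5772 × (1.13×10^6)^(1/4) / √(25.6) = 5772 × 32.60 / 5.060 = 3.719×10^4 K.

3.72×10^4 K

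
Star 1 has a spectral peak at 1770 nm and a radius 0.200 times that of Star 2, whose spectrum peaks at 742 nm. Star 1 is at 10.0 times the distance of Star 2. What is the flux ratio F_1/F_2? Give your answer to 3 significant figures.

1.24×10^-5

Wien's law: T_1/T_2 = λ_2/λ_1 = 742/1770 = 0.4192.
L_1/L_2 = (R_1/R_2)²(T_1/T_2)⁴ = (0.200)²(0.4192)⁴ = 0.001235.
F_1/F_2 = (L_1/L_2)/(d_1/d_2)² = 0.001235/(10.0)² = 1.235×10^-5.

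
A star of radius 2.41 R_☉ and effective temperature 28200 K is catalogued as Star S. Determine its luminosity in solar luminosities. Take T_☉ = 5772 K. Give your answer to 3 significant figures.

L/L_☉ = (R/R_☉)² (T/T_☉)⁴ = (2.41)² × (28200/5772)⁴
       = 5.808 × (4.886)⁴ = 5.808 × 569.8 = 3309.

3.31×10^3 solar luminosities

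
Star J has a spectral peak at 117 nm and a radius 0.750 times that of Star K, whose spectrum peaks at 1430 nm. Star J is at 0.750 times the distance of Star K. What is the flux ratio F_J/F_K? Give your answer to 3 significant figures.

Wien's law: T_J/T_K = λ_K/λ_J = 1430/117 = 12.22.
L_J/L_K = (R_J/R_K)²(T_J/T_K)⁴ = (0.750)²(12.22)⁴ = 1.255×10^4.
F_J/F_K = (L_J/L_K)/(d_J/d_K)² = 1.255×10^4/(0.750)² = 2.232×10^4.

2.23×10^4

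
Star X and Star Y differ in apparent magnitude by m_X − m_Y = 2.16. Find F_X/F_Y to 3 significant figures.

0.137

F_X/F_Y = 10^(−(m_X − m_Y)/2.5) = 10^(-2.16/2.5) = 10^-0.864 = 0.1368.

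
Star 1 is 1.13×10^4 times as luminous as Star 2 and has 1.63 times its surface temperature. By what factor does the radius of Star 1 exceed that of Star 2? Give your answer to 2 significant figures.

40

L ∝ R²T⁴ gives R ∝ √L / T², so
R_1/R_2 = √(1.13×10^4) / (1.63)² = 106.3 / 2.657 = 40.01.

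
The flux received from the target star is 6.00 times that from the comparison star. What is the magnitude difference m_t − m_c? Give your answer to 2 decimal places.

m_t − m_c = −2.5 log₁₀(F_t/F_c) = −2.5 log₁₀(6.00) = −2.5 × (0.778) = -1.945.

-1.95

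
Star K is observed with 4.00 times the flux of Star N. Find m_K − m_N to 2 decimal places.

-1.51

m_K − m_N = −2.5 log₁₀(F_K/F_N) = −2.5 log₁₀(4.00) = −2.5 × (0.602) = -1.505.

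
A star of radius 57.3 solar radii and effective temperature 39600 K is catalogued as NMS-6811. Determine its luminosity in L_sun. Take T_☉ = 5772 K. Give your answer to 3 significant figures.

L/L_☉ = (R/R_☉)² (T/T_☉)⁴ = (57.3)² × (39600/5772)⁴
       = 3283 × (6.861)⁴ = 3283 × 2216 = 7.274×10^6.

7.27×10^6 L_sun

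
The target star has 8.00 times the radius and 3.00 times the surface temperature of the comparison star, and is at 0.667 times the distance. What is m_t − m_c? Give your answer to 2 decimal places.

L_t/L_c = (8.00)²(3.00)⁴ = 5184.
F_t/F_c = (L_t/L_c)/(d_t/d_c)² = 5184/0.4449 = 1.165×10^4.
m_t − m_c = −2.5 log₁₀(1.165×10^4) = -10.17.

-10.17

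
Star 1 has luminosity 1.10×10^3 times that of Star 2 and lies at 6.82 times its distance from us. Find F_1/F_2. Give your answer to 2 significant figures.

24

F = L/(4πd²), so F_1/F_2 = (L_1/L_2) / (d_1/d_2)²
= 1.10×10^3 / (6.82)² = 1.10×10^3 / 46.51 = 23.65.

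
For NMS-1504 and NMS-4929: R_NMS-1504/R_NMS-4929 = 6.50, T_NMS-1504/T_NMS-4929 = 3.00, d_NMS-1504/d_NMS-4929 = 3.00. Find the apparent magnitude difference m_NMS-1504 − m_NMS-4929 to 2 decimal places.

L_NMS-1504/L_NMS-4929 = (6.50)²(3.00)⁴ = 3422.
F_NMS-1504/F_NMS-4929 = (L_NMS-1504/L_NMS-4929)/(d_NMS-1504/d_NMS-4929)² = 3422/9.000 = 380.2.
m_NMS-1504 − m_NMS-4929 = −2.5 log₁₀(380.2) = -6.45.

-6.45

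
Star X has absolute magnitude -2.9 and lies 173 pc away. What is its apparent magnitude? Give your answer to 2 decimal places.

m = M + 5 log₁₀(d/10 pc) = -2.9 + 5 log₁₀(173/10)
  = -2.9 + 5 × 1.238 = -2.9 + 6.19 = 3.29.

3.29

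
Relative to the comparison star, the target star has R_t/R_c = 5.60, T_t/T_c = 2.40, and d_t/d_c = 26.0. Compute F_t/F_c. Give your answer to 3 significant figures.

1.54

L_t/L_c = (R_t/R_c)²(T_t/T_c)⁴ = (5.60)² × (2.40)⁴ = 1040.
F_t/F_c = (L_t/L_c)/(d_t/d_c)² = 1040 / (26.0)² = 1.539.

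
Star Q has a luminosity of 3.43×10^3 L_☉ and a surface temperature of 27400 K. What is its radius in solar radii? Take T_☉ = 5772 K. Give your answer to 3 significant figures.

R/R_☉ = √(L/L_☉) / (T/T_☉)² = √(3.43×10^3) / (4.747)²
       = 58.57 / 22.53 = 2.599.

2.60 solar radii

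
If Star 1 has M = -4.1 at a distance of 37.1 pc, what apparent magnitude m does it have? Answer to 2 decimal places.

m = M + 5 log₁₀(d/10 pc) = -4.1 + 5 log₁₀(37.1/10)
  = -4.1 + 5 × 0.569 = -4.1 + 2.85 = -1.25.

-1.25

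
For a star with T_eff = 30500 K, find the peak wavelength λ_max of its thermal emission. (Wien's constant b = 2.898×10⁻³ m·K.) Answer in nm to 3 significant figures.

λ_max = b/T = 2.898×10⁻³ / 30500 = 9.50×10^-8 m = 95.02 nm.

95.0 nm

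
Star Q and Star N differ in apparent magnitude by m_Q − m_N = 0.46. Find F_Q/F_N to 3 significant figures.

F_Q/F_N = 10^(−(m_Q − m_N)/2.5) = 10^(-0.46/2.5) = 10^-0.184 = 0.6546.

0.655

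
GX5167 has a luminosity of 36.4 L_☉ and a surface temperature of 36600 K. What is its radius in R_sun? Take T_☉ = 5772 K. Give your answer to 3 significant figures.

0.150 R_sun

R/R_☉ = √(L/L_☉) / (T/T_☉)² = √(36.4) / (6.341)²
       = 6.033 / 40.21 = 0.1501.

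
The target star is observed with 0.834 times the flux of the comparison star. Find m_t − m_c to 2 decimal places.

m_t − m_c = −2.5 log₁₀(F_t/F_c) = −2.5 log₁₀(0.834) = −2.5 × (-0.079) = 0.197.

0.20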